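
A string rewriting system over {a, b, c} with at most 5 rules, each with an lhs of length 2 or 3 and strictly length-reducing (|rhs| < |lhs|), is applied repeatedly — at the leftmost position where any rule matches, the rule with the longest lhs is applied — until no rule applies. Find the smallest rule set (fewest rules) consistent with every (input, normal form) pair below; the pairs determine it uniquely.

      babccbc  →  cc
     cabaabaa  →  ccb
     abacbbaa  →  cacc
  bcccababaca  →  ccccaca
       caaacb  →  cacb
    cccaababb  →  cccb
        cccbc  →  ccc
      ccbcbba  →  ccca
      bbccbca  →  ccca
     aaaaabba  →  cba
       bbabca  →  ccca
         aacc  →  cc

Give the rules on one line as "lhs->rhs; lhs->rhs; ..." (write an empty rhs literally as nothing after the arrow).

aa->; ab->c; bb->c; bc->

  | babccbc => bcccbc => ccbc => cc
  | cabaabaa => ccaabaa => ccbaa => ccb
  | abacbbaa => cacbbaa => caccaa => cacc
  | bcccababaca => ccababaca => cccabaca => ccccaca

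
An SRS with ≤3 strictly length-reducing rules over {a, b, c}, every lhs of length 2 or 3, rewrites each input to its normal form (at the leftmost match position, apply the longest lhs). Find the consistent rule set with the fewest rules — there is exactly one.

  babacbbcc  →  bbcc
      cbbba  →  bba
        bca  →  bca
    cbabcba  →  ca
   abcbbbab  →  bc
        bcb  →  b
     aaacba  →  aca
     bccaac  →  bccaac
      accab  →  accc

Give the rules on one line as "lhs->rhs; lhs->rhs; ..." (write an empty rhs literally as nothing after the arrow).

ab->c; acb->b; cb->

  | babacbbcc => bcacbbcc => bcbbcc => bbcc
  | cbbba => bba
  | bca
  | cbabcba => abcba => ccba => ca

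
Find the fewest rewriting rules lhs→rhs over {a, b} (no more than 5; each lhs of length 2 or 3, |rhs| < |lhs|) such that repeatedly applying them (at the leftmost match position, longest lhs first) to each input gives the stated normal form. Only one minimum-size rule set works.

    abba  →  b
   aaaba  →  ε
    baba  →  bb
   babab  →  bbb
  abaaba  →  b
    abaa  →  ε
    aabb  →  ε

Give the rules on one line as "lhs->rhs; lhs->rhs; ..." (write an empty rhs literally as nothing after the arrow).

  | abba => ba => b
  | aaaba => aba => ab => ε
  | baba => bba => bb
  | babab => bbab => bbb

aaa->a; ab->; aba->ab; ba->b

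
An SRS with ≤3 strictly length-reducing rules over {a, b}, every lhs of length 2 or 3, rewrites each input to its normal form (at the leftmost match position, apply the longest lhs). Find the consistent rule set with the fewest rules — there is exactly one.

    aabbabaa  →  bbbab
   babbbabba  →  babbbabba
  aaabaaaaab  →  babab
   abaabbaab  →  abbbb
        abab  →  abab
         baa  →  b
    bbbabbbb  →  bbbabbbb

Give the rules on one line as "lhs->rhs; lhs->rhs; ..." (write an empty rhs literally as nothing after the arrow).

aa->b; baa->b

  | aabbabaa => bbbabaa => bbbab
  | babbbabba
  | aaabaaaaab => babaaaaab => babaaab => babab
  | abaabbaab => abbbaab => abbbb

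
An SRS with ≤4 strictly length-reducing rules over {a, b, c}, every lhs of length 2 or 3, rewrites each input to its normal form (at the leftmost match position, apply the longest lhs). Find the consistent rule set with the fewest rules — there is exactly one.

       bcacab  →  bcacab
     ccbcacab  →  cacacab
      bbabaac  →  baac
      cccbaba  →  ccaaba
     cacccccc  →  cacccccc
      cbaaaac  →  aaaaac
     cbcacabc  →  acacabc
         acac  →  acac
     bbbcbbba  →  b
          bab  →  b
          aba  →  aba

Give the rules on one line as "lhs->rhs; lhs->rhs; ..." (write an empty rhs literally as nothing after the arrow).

bab->b; bba->; cb->a

  | bcacab
  | ccbcacab => cacacab
  | bbabaac => baac
  | cccbaba => ccaaba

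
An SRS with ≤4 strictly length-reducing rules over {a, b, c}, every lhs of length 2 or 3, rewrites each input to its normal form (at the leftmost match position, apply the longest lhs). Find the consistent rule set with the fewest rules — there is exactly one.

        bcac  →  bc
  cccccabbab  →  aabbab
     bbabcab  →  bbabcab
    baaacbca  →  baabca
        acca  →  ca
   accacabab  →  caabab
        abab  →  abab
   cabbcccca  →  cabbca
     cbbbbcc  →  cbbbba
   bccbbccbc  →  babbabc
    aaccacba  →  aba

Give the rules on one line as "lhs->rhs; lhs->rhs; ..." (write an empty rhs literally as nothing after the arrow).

  | bcac => bc
  | cccccabbab => acccabbab => ccabbab => aabbab
  | bbabcab
  | baaacbca => baabca

ac->; aca->aa; cc->a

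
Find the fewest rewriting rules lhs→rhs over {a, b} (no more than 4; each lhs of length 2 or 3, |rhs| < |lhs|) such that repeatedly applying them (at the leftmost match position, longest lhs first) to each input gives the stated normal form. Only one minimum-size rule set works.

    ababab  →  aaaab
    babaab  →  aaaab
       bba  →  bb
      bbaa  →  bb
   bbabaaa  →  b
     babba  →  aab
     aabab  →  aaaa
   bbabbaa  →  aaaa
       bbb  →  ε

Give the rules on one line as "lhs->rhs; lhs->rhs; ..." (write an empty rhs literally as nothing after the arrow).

  | ababab => aaaab
  | babaab => aaaab
  | bba => bb
  | bbaa => bba => bb

ba->b; bab->aa; bbb->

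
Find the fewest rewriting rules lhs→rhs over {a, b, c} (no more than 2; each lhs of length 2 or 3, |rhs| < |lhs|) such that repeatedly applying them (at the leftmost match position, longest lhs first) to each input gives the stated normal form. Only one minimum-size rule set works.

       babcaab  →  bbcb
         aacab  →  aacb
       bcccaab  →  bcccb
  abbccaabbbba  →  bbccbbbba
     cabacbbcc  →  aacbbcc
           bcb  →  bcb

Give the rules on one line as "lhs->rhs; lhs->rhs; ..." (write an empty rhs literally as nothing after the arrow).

  | babcaab => bbcaab => bbcab => bbcb
  | aacab => aacb
  | bcccaab => bcccab => bcccb
  | abbccaabbbba => bbccaabbbba => bbccabbbba => bbccbbbba

ab->b; cba->aa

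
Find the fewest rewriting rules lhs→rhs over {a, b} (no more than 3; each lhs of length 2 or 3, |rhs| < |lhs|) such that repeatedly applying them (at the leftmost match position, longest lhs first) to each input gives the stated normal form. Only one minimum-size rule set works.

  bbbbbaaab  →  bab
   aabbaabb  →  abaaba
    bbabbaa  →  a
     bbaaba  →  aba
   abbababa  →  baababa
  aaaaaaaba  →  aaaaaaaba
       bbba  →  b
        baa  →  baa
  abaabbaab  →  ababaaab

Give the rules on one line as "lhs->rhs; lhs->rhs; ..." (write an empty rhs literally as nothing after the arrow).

abb->ba; bba->

  | bbbbbaaab => bbbaab => bab
  | aabbaabb => abaaabb => abaaba
  | bbabbaa => bbaa => a
  | bbaaba => aba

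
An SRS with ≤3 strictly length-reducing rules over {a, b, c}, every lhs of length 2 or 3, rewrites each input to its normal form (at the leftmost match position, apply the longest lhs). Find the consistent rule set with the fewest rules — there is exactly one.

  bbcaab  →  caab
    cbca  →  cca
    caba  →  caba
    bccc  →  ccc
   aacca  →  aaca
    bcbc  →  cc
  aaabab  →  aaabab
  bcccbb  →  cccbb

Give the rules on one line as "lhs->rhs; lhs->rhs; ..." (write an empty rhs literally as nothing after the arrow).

  | bbcaab => bcaab => caab
  | cbca => cca
  | caba
  | bccc => ccc

acc->ac; bc->c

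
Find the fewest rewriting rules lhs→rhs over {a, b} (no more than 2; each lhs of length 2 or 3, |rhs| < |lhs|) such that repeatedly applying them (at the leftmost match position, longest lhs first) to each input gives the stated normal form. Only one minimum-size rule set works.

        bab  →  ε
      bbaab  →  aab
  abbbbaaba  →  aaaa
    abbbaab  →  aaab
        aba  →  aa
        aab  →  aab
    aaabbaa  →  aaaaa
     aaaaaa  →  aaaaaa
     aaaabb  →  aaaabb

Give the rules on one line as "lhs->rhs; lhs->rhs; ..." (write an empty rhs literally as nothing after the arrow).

  | bab => ε
  | bbaab => baab => aab
  | abbbbaaba => abbbaaba => abbaaba => abaaba => aaaba => aaaa
  | abbbaab => abbaab => abaab => aaab

ba->a; bab->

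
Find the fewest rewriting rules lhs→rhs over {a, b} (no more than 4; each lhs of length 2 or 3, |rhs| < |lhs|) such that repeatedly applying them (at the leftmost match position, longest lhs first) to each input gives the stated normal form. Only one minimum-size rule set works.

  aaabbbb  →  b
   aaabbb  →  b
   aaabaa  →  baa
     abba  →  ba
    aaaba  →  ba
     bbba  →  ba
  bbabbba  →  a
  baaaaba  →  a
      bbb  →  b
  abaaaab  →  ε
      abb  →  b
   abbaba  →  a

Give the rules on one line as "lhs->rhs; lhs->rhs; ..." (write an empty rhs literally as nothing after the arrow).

ab->b; abb->b; bb->

  | aaabbbb => aabbb => abb => b
  | aaabbb => aabb => ab => b
  | aaabaa => aabaa => abaa => baa
  | abba => ba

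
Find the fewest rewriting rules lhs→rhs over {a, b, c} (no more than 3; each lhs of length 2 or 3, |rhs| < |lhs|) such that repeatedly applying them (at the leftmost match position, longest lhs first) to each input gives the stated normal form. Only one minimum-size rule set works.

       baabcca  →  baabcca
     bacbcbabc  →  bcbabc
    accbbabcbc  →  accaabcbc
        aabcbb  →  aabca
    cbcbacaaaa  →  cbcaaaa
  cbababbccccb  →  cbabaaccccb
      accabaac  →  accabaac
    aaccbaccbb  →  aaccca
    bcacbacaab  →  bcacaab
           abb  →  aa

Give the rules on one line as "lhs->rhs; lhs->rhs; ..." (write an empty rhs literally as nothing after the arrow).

bac->; bb->a

  | baabcca
  | bacbcbabc => bcbabc
  | accbbabcbc => accaabcbc
  | aabcbb => aabca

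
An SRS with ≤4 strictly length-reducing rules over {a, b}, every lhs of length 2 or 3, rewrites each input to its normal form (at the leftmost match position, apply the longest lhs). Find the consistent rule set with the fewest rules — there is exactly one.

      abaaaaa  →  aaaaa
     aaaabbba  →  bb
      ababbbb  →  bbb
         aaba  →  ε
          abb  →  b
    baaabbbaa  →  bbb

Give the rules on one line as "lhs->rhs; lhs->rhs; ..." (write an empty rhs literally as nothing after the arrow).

aab->b; ab->; ba->; baa->b

  | abaaaaa => aaaaa
  | aaaabbba => aabbba => bbba => bb
  | ababbbb => abbbb => bbb
  | aaba => ba => ε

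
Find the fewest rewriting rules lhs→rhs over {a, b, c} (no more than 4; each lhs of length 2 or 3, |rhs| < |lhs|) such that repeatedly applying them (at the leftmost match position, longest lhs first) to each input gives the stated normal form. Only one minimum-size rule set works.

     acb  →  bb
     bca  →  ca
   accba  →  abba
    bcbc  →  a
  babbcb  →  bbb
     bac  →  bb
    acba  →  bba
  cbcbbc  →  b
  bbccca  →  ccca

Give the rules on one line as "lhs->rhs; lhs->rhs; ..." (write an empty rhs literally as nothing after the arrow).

ac->b; acc->ab; bc->c; cbc->a

  | acb => bb
  | bca => ca
  | accba => abba
  | bcbc => cbc => a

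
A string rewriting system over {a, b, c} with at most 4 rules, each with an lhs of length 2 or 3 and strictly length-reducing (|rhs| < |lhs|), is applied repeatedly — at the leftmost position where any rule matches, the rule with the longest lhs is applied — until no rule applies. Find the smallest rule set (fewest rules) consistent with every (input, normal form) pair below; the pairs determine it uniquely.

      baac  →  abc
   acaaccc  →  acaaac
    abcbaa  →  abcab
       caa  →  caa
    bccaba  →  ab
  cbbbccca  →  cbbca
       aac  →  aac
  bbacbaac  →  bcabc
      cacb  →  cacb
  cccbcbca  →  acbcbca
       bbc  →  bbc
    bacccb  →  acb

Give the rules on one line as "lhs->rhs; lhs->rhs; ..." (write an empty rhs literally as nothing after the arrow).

  | baac => abc
  | acaaccc => acaaac
  | abcbaa => abcab
  | caa

ba->; baa->ab; cc->a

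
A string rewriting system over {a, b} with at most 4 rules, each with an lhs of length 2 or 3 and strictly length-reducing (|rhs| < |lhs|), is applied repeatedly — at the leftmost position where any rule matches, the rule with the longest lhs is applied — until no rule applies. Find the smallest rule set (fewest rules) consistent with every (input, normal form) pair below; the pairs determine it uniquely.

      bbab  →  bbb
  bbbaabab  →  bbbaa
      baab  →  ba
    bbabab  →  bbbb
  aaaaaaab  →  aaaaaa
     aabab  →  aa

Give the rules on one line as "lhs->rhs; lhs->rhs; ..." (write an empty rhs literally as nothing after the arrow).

ab->; aba->aa; bab->bb

  | bbab => bbb
  | bbbaabab => bbbaaab => bbbaa
  | baab => ba
  | bbabab => bbbab => bbbb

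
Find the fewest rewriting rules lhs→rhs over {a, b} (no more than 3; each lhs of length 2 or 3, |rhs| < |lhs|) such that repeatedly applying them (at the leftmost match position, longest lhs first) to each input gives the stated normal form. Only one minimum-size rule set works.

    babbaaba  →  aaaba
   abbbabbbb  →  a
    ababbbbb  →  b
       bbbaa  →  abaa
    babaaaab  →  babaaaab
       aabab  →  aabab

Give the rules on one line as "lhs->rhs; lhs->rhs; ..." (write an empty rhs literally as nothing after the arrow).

abb->b; bb->a

  | babbaaba => bbaaba => aaaba
  | abbbabbbb => bbabbbb => aabbbb => abbb => bb => a
  | ababbbbb => abbbbb => bbbb => abb => b
  | bbbaa => abaa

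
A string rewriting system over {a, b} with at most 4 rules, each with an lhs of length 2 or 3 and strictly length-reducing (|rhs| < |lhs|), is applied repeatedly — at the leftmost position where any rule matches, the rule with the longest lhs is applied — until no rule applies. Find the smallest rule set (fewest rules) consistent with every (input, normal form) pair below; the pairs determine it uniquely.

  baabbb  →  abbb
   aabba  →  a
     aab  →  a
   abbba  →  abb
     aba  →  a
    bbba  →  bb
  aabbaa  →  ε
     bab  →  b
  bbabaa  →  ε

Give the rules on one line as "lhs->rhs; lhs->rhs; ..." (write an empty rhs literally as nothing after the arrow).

aa->; aab->a; ba->

  | baabbb => abbb
  | aabba => aba => a
  | aab => a
  | abbba => abb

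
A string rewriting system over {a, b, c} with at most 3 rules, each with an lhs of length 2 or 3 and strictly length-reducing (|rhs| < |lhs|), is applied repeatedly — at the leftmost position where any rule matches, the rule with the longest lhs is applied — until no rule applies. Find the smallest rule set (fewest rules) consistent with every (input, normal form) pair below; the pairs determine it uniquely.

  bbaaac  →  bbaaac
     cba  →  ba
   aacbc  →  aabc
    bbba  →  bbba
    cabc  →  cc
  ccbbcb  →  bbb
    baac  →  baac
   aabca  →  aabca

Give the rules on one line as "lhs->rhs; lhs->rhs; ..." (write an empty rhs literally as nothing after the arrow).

  | bbaaac
  | cba => ba
  | aacbc => aabc
  | bbba

cab->c; cb->b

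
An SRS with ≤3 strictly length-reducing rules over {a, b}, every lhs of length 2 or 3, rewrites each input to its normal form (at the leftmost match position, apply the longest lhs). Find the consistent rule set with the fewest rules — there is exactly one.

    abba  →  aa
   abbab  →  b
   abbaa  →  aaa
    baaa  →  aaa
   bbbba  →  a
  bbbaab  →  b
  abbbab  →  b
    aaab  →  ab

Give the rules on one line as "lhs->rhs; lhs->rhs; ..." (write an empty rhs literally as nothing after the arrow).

  | abba => aba => aa
  | abbab => abab => aab => b
  | abbaa => abaa => aaa
  | baaa => aaa

aab->b; ba->a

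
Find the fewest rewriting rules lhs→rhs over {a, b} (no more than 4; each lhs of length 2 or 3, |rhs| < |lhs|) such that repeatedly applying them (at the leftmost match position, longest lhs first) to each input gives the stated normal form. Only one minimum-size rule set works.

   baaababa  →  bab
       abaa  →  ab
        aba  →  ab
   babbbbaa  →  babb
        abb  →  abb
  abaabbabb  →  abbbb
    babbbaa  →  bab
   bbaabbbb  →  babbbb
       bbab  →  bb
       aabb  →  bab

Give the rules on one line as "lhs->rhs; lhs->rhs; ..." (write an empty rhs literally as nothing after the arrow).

aab->ba; aba->ab; bba->b

  | baaababa => babaaba => bababa => babba => bab
  | abaa => aba => ab
  | aba => ab
  | babbbbaa => babbba => babb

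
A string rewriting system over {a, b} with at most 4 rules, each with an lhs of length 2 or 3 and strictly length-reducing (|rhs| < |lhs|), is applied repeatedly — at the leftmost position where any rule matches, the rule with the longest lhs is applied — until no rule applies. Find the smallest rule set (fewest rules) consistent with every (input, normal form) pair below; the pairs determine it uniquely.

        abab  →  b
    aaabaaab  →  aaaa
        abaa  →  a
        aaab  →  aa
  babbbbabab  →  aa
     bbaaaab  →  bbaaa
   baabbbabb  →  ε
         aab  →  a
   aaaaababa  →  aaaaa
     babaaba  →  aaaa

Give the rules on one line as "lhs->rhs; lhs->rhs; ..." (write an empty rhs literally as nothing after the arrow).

  | abab => b
  | aaabaaab => aaaaab => aaaa
  | abaa => a
  | aaab => aa

aab->a; ab->; aba->; bab->aa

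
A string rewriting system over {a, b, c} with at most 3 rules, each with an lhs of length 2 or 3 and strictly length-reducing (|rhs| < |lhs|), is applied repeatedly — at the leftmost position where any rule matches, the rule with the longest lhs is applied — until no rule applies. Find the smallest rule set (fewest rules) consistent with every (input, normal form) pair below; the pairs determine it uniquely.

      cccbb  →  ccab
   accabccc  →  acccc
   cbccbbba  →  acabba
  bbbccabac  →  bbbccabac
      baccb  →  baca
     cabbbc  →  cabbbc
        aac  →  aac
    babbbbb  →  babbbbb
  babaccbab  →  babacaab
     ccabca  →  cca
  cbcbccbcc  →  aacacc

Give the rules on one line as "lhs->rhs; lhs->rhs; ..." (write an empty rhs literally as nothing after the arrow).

abc->; cb->a

  | cccbb => ccab
  | accabccc => acccc
  | cbccbbba => accbbba => acabba
  | bbbccabac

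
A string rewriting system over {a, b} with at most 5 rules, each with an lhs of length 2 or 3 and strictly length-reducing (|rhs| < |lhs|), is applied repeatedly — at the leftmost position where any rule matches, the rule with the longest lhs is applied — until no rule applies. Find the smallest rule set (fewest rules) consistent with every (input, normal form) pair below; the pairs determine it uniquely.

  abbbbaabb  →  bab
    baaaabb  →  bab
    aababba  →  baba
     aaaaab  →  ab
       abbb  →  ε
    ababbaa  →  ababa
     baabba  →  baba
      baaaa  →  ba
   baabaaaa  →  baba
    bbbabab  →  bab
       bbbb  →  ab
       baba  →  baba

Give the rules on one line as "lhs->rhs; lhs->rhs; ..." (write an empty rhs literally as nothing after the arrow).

  | abbbbaabb => aabaabb => baabb => babb => bab
  | baaaabb => baaabb => baabb => babb => bab
  | aababba => babba => baba
  | aaaaab => aaab => ab

aa->; baa->ba; bb->b; bbb->a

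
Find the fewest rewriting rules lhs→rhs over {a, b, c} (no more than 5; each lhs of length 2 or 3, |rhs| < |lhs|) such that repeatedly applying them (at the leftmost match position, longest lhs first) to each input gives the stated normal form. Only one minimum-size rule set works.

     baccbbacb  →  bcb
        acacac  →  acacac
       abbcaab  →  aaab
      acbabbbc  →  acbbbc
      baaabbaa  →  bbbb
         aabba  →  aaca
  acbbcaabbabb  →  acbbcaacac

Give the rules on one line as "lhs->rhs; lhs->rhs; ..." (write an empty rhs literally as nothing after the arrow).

  | baccbbacb => ccbbacb => bbacb => bcb
  | acacac
  | abbcaab => accaab => aaab
  | acbabbbc => acbbbc

abb->ac; ba->; baa->bb; cc->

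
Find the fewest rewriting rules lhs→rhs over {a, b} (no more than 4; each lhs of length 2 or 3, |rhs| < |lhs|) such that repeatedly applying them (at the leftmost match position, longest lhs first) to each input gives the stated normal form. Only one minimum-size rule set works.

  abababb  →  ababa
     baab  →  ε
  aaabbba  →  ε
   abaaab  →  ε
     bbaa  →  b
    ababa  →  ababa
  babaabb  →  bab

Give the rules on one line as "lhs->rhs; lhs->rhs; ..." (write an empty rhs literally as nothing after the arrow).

aa->b; bb->; bbb->

  | abababb => ababa
  | baab => bbb => ε
  | aaabbba => babbba => baa => bb => ε
  | abaaab => abbab => aab => bb => ε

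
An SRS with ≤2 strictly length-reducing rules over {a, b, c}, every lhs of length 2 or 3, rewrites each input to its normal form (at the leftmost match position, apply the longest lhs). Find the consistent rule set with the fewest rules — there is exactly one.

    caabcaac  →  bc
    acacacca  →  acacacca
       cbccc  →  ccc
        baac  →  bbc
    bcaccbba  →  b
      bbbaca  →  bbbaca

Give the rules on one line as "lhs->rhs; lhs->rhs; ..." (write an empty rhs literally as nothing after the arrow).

  | caabcaac => cbbcaac => bcaac => bcbc => bc
  | acacacca
  | cbccc => ccc
  | baac => bbc

aa->b; cb->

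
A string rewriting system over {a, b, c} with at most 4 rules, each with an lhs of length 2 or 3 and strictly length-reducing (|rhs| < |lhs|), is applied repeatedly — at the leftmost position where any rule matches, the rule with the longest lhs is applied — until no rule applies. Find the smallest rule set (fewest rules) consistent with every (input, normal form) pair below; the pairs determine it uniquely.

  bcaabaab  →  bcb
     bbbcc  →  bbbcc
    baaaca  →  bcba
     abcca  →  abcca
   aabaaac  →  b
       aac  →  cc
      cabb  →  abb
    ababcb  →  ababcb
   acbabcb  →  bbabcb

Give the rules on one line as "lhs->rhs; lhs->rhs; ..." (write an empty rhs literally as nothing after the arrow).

  | bcaabaab => bccbaab => bccbcb => bcb
  | bbbcc
  | baaaca => bcaca => bcba
  | abcca

aa->c; ac->b; cab->ab; cbc->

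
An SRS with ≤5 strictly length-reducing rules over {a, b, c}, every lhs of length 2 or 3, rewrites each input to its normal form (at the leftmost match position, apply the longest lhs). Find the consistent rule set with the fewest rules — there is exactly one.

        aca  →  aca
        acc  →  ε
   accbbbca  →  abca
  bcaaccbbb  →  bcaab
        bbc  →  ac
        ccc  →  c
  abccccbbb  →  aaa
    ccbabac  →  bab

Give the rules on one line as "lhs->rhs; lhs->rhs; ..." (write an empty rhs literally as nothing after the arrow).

acc->; bac->b; bb->a; cc->

  | aca
  | acc => ε
  | accbbbca => bbbca => abca
  | bcaaccbbb => bcabbb => bcaab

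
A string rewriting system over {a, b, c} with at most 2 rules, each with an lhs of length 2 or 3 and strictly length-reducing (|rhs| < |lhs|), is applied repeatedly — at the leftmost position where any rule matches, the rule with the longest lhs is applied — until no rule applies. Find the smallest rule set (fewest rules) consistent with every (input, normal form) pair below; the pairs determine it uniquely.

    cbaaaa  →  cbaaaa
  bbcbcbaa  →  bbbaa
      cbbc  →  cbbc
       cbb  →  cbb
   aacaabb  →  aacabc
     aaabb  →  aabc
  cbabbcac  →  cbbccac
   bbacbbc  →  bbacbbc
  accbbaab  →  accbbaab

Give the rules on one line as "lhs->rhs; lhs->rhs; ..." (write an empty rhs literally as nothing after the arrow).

  | cbaaaa
  | bbcbcbaa => bbbaa
  | cbbc
  | cbb

abb->bc; cbc->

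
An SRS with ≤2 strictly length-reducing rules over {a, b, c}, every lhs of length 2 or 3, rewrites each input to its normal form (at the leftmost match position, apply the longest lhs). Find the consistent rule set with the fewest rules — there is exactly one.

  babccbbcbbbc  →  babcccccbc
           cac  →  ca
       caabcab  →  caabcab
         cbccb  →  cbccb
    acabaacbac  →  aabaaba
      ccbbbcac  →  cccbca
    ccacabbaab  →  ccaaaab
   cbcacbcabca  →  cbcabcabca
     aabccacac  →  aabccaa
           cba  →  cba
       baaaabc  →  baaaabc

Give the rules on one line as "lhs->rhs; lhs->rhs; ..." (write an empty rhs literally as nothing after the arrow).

  | babccbbcbbbc => babccccbbbc => babcccccbc
  | cac => ca
  | caabcab
  | cbccb

ac->a; bb->c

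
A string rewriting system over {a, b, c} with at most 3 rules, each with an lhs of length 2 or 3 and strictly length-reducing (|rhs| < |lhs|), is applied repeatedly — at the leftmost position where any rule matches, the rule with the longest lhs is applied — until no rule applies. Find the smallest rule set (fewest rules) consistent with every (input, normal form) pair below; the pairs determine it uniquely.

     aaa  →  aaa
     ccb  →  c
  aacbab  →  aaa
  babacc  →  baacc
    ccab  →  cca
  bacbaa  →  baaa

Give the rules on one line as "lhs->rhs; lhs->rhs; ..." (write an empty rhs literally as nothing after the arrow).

ab->a; cb->

  | aaa
  | ccb => c
  | aacbab => aaab => aaa
  | babacc => baacc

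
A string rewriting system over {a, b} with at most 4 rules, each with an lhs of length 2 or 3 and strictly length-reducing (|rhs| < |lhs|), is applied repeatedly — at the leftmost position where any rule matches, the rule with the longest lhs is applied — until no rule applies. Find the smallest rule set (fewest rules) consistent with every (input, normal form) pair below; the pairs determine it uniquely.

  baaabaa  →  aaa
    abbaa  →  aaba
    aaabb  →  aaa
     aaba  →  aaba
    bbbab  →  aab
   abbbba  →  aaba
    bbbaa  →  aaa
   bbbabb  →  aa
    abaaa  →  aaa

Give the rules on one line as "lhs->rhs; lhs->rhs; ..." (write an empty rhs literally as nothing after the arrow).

baa->a; bb->; bba->ab; bbb->a

  | baaabaa => aabaa => aaa
  | abbaa => aaba
  | aaabb => aaa
  | aaba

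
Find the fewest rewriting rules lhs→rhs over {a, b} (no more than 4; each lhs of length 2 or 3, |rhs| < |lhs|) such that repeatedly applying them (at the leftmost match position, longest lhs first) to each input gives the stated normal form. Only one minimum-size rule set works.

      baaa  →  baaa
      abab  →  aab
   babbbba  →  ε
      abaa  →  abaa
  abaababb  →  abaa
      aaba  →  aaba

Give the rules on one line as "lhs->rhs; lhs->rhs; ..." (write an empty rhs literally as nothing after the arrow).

abb->; bab->ab; bba->

  | baaa
  | abab => aab
  | babbbba => abbbba => bba => ε
  | abaa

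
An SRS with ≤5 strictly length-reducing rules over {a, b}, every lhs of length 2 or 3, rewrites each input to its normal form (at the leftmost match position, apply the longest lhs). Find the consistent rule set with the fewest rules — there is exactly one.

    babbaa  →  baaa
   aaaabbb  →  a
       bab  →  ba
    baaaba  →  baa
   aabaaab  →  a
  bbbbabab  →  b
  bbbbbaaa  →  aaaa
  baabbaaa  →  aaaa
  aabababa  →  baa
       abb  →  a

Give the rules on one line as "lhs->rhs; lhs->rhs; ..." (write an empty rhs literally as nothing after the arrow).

aab->bb; ab->a; bb->a; bba->

  | babbaa => babaa => baaa
  | aaaabbb => aabbbb => bbbbb => abbb => abb => ab => a
  | bab => ba
  | baaaba => babba => baba => baa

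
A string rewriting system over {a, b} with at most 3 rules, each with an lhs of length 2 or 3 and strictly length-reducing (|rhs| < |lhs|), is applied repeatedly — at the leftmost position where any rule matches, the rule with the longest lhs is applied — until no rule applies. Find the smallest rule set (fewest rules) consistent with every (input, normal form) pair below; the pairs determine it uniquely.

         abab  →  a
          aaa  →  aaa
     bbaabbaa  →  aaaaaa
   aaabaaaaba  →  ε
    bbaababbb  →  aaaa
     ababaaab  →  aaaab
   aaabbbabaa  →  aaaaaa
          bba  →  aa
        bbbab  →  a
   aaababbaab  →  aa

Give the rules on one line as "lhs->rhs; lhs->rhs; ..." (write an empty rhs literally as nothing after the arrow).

  | abab => bb => a
  | aaa
  | bbaabbaa => aaabbaa => aaaaaa
  | aaabaaaaba => aabaaaba => abaaba => baba => ba => ε

aba->b; ba->; bb->a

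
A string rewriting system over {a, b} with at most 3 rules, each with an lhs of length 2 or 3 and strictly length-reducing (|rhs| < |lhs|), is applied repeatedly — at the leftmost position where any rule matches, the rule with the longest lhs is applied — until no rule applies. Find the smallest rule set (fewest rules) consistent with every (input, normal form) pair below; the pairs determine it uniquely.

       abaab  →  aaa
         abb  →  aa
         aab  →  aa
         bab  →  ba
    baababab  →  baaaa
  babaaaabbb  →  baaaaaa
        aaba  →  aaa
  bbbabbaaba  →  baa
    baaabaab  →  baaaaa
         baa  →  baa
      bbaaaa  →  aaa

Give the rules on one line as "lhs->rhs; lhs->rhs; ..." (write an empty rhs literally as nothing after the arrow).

  | abaab => aaab => aaa
  | abb => aa
  | aab => aa
  | bab => ba

ab->a; abb->aa; bba->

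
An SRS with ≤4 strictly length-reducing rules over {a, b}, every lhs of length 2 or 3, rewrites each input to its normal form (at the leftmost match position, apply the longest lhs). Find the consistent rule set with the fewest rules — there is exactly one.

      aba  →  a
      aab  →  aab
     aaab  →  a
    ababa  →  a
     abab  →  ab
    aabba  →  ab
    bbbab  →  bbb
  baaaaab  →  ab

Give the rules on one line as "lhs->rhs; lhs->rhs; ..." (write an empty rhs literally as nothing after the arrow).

  | aba => a
  | aab
  | aaab => abb => a
  | ababa => aba => a

aaa->ab; abb->a; ba->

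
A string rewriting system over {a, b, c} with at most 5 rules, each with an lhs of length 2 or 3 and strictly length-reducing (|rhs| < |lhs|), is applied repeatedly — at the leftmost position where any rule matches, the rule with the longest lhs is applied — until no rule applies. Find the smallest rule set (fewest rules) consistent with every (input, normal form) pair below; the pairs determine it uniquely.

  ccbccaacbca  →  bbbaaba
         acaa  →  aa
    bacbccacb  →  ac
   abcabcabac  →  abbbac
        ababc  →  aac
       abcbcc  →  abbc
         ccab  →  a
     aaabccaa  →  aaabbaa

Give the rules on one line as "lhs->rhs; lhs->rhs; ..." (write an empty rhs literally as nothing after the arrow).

  | ccbccaacbca => bbccaacbca => bbbaacbca => bbbaacca => bbbaaba
  | acaa => aa
  | bacbccacb => bacccacb => babcacb => acacb => acb => ac
  | abcabcabac => abbcabac => abbbac

bab->a; ca->; cb->c; cc->b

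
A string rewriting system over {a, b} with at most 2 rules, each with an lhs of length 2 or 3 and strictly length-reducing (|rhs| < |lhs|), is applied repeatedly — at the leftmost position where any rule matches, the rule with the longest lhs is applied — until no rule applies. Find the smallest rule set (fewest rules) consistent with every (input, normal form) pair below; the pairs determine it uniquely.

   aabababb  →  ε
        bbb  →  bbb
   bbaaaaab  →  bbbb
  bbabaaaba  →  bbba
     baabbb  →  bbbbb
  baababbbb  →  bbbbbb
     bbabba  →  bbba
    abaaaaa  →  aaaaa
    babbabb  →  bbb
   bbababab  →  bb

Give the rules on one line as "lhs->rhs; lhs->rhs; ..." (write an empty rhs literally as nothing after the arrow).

  | aabababb => aababb => aabb => ab => ε
  | bbb
  | bbaaaaab => bbbaaab => bbbbab => bbbb
  | bbabaaaba => bbaaaba => bbbaba => bbba

ab->; baa->bb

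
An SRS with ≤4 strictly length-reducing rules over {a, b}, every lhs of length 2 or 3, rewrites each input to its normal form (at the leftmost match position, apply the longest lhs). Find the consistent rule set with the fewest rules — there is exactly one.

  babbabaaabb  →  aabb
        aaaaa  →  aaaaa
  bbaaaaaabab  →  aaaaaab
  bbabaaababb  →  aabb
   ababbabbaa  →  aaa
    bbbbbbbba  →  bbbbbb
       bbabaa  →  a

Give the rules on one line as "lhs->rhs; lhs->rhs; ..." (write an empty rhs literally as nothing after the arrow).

ba->a; baa->ba; bba->

  | babbabaaabb => abbabaaabb => abaaabb => abaabb => ababb => aabb
  | aaaaa
  | bbaaaaaabab => aaaaabab => aaaaaab
  | bbabaaababb => baaababb => baababb => bababb => ababb => aabb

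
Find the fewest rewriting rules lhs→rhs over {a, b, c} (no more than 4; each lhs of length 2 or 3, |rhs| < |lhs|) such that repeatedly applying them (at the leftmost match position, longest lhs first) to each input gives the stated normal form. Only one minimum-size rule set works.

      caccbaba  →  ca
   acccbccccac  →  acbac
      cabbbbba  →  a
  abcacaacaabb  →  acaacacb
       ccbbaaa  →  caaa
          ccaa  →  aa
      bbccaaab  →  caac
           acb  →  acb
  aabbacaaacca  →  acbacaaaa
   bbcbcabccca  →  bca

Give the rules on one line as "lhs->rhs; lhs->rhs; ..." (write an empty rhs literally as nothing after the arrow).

  | caccbaba => cababa => ccaba => aba => ca
  | acccbccccac => acbccccac => acbccac => acbac
  | cabbbbba => ccbbbba => bbbba => cbba => cca => a
  | abcacaacaabb => ccacaacaabb => acaacaabb => acaacacb

ab->c; bb->c; cc->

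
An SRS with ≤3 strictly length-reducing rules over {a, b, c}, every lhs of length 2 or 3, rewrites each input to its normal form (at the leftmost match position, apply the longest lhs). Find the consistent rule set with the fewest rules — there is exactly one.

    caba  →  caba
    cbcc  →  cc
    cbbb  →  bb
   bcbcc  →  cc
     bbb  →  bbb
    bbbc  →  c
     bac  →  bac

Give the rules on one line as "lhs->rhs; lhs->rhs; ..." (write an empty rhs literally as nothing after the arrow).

  | caba
  | cbcc => cc
  | cbbb => bb
  | bcbcc => cbcc => cc

bc->c; cb->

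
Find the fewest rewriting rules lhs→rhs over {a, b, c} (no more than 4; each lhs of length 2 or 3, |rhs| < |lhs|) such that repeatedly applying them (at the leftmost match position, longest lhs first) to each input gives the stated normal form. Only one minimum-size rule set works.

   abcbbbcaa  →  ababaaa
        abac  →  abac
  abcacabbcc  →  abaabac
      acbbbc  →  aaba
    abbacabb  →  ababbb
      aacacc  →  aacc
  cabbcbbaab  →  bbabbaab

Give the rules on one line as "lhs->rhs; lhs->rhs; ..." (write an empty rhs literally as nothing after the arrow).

  | abcbbbcaa => ababbcaa => ababaaa
  | abac
  | abcacabbcc => abbcabbcc => abaabbcc => abaabac
  | acbbbc => aabbc => aaba

aca->cb; bbc->ba; ca->b; cb->a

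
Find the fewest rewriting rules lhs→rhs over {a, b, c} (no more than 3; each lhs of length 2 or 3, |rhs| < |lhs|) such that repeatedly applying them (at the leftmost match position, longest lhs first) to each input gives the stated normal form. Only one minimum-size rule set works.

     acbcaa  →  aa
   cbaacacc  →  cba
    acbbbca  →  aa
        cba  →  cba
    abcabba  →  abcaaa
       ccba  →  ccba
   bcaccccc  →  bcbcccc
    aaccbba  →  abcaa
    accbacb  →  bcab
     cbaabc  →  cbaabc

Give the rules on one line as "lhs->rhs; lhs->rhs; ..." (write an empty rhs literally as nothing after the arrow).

ac->b; bb->a; bbc->

  | acbcaa => bbcaa => aa
  | cbaacacc => cbabacc => cbabbc => cba
  | acbbbca => bbbbca => abbca => aa
  | cba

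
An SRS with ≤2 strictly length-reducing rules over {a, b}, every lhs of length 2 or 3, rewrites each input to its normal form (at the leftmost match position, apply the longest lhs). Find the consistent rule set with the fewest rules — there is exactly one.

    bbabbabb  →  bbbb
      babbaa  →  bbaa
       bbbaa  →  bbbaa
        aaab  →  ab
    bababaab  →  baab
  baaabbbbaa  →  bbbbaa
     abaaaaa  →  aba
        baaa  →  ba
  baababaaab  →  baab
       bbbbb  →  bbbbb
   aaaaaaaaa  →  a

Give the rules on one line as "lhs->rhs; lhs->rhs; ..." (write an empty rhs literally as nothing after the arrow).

aaa->a; bab->b

  | bbabbabb => bbbabb => bbbb
  | babbaa => bbaa
  | bbbaa
  | aaab => ab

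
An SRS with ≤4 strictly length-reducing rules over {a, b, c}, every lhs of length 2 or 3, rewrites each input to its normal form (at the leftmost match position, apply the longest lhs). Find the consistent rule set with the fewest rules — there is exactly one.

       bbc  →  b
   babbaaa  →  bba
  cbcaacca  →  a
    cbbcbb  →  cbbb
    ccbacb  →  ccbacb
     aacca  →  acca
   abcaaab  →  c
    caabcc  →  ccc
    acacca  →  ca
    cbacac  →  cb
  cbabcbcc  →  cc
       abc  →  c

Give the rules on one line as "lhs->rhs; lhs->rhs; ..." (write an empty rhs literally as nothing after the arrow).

aa->a; ab->; bc->; cac->b

  | bbc => b
  | babbaaa => bbaaa => bbaa => bba
  | cbcaacca => caacca => cacca => bca => a
  | cbbcbb => cbbb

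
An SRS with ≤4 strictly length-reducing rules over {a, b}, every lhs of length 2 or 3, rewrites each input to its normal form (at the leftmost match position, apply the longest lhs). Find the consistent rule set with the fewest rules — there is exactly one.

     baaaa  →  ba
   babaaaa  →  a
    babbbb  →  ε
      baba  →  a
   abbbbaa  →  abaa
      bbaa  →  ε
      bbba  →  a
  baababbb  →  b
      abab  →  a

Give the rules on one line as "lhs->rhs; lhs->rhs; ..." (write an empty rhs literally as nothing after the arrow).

  | baaaa => ba
  | babaaaa => aaaa => a
  | babbbb => bbb => ε
  | baba => a

aaa->; bab->; bb->a; bbb->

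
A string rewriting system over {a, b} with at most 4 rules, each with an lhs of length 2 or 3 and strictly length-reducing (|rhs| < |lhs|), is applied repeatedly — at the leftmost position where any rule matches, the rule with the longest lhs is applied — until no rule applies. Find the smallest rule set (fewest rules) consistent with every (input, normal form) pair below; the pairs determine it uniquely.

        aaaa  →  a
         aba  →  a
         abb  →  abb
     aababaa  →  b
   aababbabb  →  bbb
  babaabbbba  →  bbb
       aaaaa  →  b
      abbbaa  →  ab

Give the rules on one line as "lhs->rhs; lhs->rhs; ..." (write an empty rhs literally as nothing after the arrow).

aa->b; aaa->; ba->; bab->a

  | aaaa => a
  | aba => a
  | abb
  | aababaa => bbabaa => baaa => aa => b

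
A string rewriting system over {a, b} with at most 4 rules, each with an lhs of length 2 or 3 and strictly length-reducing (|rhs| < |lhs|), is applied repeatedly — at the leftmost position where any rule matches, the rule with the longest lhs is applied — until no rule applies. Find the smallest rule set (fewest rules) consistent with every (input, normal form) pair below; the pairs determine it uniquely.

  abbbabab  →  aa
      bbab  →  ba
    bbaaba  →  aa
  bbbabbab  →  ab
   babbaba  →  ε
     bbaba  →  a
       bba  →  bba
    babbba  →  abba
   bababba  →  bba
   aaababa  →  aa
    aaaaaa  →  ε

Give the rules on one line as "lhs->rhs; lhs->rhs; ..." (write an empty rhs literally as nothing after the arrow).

  | abbbabab => abbaab => abab => aa
  | bbab => ba
  | bbaaba => baba => aa
  | bbbabbab => bbabab => baab => ab

aaa->; aab->b; baa->a; bab->a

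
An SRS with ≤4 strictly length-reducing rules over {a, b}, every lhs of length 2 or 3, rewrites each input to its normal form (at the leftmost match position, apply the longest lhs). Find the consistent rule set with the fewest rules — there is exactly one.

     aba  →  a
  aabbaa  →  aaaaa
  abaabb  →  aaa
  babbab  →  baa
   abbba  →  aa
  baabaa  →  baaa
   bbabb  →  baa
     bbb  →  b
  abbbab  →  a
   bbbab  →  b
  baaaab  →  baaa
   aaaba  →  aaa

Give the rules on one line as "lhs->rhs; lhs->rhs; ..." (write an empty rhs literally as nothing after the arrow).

ab->; abb->aa; bb->b

  | aba => a
  | aabbaa => aaaaa
  | abaabb => aabb => aaa
  | babbab => baaab => baa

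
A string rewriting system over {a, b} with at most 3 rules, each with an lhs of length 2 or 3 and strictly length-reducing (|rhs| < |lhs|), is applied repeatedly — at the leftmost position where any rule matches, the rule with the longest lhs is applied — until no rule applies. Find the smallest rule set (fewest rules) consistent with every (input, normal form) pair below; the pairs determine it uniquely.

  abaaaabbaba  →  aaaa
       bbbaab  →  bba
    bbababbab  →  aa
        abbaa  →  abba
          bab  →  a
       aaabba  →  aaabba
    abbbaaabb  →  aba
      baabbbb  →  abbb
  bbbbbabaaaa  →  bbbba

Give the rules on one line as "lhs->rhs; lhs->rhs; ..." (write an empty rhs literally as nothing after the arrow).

baa->ba; bab->a

  | abaaaabbaba => abaaabbaba => abaabbaba => ababbaba => aababa => aaaa
  | bbbaab => bbbab => bba
  | bbababbab => baabbab => babbab => abab => aa
  | abbaa => abba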